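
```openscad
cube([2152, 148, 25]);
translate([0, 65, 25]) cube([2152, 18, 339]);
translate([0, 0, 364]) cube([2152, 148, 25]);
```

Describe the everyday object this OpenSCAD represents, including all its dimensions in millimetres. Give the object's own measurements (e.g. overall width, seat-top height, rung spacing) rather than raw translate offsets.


An I-beam lying along x, 2152 mm long. Overall section height 389 mm. Two flanges 148 mm wide (y) and 25 mm thick, one on the floor and one at the top; a web 18 mm thick runs between them, centred on the flange width.


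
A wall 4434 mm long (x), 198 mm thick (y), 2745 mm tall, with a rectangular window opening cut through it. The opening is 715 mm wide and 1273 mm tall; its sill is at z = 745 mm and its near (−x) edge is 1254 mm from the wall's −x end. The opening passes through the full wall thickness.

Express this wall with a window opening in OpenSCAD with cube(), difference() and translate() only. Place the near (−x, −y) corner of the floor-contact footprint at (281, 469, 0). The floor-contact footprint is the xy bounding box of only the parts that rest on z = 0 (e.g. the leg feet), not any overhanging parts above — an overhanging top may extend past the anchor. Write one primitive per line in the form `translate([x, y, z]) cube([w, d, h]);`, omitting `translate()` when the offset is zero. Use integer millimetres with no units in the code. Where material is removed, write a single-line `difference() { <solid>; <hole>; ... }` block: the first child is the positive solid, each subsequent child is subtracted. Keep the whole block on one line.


difference() { translate([281, 469, 0]) cube([4434, 198, 2745]); translate([1535, 469, 745]) cube([715, 198, 1273]); }


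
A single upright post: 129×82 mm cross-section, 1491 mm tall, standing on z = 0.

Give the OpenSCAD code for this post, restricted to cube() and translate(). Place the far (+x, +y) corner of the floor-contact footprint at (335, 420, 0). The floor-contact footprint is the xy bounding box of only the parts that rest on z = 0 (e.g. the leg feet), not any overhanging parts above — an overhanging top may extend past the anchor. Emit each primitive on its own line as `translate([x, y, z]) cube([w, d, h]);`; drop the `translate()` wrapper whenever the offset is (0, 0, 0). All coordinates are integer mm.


translate([206, 338, 0]) cube([129, 82, 1491]);


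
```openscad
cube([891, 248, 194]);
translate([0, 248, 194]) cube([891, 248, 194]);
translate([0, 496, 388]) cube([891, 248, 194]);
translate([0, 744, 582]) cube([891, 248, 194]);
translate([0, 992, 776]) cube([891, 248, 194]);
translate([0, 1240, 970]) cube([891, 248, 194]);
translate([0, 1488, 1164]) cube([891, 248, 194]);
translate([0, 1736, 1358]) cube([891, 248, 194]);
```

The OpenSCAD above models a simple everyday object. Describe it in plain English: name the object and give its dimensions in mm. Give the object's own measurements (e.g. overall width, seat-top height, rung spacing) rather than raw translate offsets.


A straight staircase of 8 solid steps. Each step is 891 mm wide (x), 248 mm deep (y, the going) and 194 mm tall (the rise). The first step rests on the floor; each subsequent step sits one going further in +y and one rise higher in +z, directly behind and above the previous step with no overlap.


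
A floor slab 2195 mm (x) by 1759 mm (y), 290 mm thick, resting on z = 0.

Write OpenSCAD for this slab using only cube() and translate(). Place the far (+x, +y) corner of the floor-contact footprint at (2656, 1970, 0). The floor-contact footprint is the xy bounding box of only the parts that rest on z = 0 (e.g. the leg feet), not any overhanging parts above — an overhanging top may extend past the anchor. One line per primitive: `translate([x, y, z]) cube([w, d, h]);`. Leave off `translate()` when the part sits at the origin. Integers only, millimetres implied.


translate([461, 211, 0]) cube([2195, 1759, 290]);


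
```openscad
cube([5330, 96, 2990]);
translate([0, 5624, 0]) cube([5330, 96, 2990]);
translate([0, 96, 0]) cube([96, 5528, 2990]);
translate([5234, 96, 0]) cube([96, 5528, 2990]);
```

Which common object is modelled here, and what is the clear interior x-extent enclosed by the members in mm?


A house (or room) frame. The interior width is 5138 mm.

Four 2990 mm walls enclosing a rectangle with no floor or roof — a room or house frame. Outside width is 5330 mm and wall thickness is 96 mm, so the interior width is 5330 − 2 × 96 = 5138 mm.


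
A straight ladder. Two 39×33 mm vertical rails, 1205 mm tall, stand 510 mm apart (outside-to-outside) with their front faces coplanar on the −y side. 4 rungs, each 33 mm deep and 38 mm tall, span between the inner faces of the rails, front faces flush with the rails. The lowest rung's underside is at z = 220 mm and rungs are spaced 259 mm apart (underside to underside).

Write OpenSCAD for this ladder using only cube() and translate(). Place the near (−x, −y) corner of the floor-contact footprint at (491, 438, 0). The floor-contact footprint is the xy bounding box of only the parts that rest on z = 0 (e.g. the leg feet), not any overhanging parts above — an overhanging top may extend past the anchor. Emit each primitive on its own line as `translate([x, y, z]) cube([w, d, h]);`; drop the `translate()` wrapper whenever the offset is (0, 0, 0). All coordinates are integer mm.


translate([491, 438, 0]) cube([39, 33, 1205]);
translate([962, 438, 0]) cube([39, 33, 1205]);
translate([530, 438, 220]) cube([432, 33, 38]);
translate([530, 438, 479]) cube([432, 33, 38]);
translate([530, 438, 738]) cube([432, 33, 38]);
translate([530, 438, 997]) cube([432, 33, 38]);


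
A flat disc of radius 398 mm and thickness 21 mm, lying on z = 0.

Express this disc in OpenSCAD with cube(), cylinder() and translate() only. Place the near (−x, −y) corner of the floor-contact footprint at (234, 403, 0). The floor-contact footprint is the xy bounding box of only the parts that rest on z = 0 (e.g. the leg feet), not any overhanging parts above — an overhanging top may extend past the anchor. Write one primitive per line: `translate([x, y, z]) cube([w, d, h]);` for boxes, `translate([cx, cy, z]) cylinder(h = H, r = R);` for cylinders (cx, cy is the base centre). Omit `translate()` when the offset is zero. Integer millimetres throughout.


translate([632, 801, 0]) cylinder(h = 21, r = 398);


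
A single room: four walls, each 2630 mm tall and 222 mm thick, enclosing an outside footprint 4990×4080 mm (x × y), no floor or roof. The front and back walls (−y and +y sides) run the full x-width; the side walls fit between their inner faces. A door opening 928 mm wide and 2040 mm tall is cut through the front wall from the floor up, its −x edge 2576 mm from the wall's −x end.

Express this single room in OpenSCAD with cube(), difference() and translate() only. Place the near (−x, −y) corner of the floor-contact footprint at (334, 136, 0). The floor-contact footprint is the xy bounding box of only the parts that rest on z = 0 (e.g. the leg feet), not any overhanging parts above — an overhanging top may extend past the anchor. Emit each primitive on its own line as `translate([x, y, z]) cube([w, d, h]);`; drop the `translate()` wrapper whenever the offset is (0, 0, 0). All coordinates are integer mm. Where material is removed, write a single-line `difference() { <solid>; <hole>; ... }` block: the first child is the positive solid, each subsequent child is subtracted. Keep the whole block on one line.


difference() { translate([334, 136, 0]) cube([4990, 222, 2630]); translate([2910, 136, 0]) cube([928, 222, 2040]); }
translate([334, 3994, 0]) cube([4990, 222, 2630]);
translate([334, 358, 0]) cube([222, 3636, 2630]);
translate([5102, 358, 0]) cube([222, 3636, 2630]);


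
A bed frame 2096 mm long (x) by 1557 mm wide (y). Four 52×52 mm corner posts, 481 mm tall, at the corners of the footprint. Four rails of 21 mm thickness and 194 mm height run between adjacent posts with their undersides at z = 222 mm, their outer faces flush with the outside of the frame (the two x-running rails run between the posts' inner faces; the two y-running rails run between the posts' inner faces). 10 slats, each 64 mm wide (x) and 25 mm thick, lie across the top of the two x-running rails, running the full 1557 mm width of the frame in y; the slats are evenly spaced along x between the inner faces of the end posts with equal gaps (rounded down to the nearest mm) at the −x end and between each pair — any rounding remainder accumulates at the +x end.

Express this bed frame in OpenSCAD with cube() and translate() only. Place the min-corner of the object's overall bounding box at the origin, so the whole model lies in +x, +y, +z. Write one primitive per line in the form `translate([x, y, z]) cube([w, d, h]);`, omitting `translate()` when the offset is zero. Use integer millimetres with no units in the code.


cube([52, 52, 481]);
translate([0, 1505, 0]) cube([52, 52, 481]);
translate([2044, 0, 0]) cube([52, 52, 481]);
translate([2044, 1505, 0]) cube([52, 52, 481]);
translate([52, 0, 222]) cube([1992, 21, 194]);
translate([52, 1536, 222]) cube([1992, 21, 194]);
translate([0, 52, 222]) cube([21, 1453, 194]);
translate([2075, 52, 222]) cube([21, 1453, 194]);
translate([174, 0, 416]) cube([64, 1557, 25]);
translate([360, 0, 416]) cube([64, 1557, 25]);
translate([546, 0, 416]) cube([64, 1557, 25]);
translate([732, 0, 416]) cube([64, 1557, 25]);
translate([918, 0, 416]) cube([64, 1557, 25]);
translate([1104, 0, 416]) cube([64, 1557, 25]);
translate([1290, 0, 416]) cube([64, 1557, 25]);
translate([1476, 0, 416]) cube([64, 1557, 25]);
translate([1662, 0, 416]) cube([64, 1557, 25]);
translate([1848, 0, 416]) cube([64, 1557, 25]);


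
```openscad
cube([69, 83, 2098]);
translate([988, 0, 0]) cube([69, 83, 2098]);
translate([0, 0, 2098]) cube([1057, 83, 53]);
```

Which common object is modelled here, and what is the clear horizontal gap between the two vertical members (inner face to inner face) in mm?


A door frame. The clear opening width is 919 mm.

Two 2098 mm tall posts with a header on top — a door frame. The left jamb is 69 mm wide at x = 0; the right jamb starts at x = 988. The clear opening is 988 − 69 = 919 mm.


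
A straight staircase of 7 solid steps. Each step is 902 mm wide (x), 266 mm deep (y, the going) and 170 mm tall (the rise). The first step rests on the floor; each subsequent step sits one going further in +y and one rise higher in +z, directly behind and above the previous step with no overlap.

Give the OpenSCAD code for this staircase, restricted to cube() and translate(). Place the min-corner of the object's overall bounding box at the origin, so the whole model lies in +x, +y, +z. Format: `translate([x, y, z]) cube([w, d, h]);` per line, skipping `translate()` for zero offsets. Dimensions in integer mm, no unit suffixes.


cube([902, 266, 170]);
translate([0, 266, 170]) cube([902, 266, 170]);
translate([0, 532, 340]) cube([902, 266, 170]);
translate([0, 798, 510]) cube([902, 266, 170]);
translate([0, 1064, 680]) cube([902, 266, 170]);
translate([0, 1330, 850]) cube([902, 266, 170]);
translate([0, 1596, 1020]) cube([902, 266, 170]);


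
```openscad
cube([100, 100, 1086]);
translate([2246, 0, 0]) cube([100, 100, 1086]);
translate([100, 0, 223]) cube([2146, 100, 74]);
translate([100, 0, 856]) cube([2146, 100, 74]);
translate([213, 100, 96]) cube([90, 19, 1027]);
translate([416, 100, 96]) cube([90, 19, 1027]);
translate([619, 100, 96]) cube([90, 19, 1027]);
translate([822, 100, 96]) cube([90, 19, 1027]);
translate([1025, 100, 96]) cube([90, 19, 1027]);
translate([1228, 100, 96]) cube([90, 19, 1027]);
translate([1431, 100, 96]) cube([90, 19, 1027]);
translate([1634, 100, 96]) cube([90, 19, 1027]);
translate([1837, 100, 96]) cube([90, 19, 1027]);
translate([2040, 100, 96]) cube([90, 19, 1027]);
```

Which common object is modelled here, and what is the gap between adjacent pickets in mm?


A fence section. The picket gap is 113 mm.

Two posts, two rails, 10 pickets — a fence section. Span 2146 mm holds 10 pickets of 90 mm with 11 equal gaps: ⌊(2146 − 10·90) / 11⌋ = 113 mm.


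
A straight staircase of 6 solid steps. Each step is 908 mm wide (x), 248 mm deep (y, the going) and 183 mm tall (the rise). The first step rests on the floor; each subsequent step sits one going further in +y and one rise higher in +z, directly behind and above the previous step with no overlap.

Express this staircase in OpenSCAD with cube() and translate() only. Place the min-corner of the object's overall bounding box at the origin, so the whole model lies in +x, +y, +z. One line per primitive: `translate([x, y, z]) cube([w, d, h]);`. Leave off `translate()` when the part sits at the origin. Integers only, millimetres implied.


cube([908, 248, 183]);
translate([0, 248, 183]) cube([908, 248, 183]);
translate([0, 496, 366]) cube([908, 248, 183]);
translate([0, 744, 549]) cube([908, 248, 183]);
translate([0, 992, 732]) cube([908, 248, 183]);
translate([0, 1240, 915]) cube([908, 248, 183]);


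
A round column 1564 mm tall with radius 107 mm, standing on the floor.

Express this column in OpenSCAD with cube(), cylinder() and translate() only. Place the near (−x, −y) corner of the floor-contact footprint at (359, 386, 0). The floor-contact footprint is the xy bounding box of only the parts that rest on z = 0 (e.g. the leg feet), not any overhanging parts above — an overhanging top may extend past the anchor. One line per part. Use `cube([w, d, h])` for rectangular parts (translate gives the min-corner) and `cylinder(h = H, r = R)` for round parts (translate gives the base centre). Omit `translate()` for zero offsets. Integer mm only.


translate([466, 493, 0]) cylinder(h = 1564, r = 107);


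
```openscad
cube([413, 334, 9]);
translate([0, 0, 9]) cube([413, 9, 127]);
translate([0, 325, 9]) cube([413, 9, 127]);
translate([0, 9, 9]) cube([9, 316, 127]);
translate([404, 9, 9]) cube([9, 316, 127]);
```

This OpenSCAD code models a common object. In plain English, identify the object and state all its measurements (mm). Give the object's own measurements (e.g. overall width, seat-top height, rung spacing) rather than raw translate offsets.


An open-topped rectangular box: outside dimensions 413×334×136 mm, with a uniform wall and base thickness of 9 mm. The base is a full 413×334 slab on the floor; four walls sit on top of the base. The front and back walls (the −y and +y sides) span the full width; the two side walls fit between them.


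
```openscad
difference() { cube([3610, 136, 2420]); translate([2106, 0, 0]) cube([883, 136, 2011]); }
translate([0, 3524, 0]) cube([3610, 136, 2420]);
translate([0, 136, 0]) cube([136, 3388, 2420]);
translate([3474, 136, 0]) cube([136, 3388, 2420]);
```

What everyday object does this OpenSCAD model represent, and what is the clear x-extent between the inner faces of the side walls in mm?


A single room. The interior width is 3338 mm.

Four walls enclosing a rectangle with a door in the front wall — a room. Outside width 3610 minus two 136 mm walls gives 3338 mm.


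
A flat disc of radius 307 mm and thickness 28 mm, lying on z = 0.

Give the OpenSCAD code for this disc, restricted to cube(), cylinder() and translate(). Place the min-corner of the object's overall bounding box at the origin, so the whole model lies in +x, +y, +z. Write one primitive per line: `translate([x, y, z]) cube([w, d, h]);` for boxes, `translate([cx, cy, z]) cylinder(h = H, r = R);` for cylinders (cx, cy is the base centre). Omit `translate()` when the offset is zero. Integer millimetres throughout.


translate([307, 307, 0]) cylinder(h = 28, r = 307);


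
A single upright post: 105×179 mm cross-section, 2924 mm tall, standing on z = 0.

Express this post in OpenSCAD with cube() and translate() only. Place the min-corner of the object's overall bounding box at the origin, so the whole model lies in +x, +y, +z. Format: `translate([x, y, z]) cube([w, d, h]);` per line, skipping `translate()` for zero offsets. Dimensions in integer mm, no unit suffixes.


cube([105, 179, 2924]);


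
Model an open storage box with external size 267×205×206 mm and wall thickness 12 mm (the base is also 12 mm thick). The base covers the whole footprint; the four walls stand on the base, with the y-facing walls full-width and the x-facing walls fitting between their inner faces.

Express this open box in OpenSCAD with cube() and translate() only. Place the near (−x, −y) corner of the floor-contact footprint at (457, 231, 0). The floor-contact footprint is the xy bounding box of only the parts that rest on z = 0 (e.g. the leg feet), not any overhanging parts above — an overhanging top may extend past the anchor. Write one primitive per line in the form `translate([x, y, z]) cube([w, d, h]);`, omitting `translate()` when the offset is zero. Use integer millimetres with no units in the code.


translate([457, 231, 0]) cube([267, 205, 12]);
translate([457, 231, 12]) cube([267, 12, 194]);
translate([457, 424, 12]) cube([267, 12, 194]);
translate([457, 243, 12]) cube([12, 181, 194]);
translate([712, 243, 12]) cube([12, 181, 194]);


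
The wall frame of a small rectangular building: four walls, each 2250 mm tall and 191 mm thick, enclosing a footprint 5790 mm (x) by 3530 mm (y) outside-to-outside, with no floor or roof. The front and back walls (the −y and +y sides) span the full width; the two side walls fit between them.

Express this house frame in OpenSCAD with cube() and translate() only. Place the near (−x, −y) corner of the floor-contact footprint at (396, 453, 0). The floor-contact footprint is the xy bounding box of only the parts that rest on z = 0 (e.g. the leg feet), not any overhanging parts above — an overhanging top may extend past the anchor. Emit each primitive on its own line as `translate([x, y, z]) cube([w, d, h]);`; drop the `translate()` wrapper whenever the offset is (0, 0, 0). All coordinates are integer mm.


translate([396, 453, 0]) cube([5790, 191, 2250]);
translate([396, 3792, 0]) cube([5790, 191, 2250]);
translate([396, 644, 0]) cube([191, 3148, 2250]);
translate([5995, 644, 0]) cube([191, 3148, 2250]);


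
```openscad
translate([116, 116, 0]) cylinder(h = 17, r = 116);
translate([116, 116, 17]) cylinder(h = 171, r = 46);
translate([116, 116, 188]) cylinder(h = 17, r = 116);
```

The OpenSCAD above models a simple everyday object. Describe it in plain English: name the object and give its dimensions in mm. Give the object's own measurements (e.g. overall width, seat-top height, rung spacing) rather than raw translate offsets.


A spool: two coaxial disc flanges of radius 116 mm and thickness 17 mm, joined by a core cylinder of radius 46 mm and height 171 mm. The lower flange rests on z = 0 and the three cylinders share a vertical axis.


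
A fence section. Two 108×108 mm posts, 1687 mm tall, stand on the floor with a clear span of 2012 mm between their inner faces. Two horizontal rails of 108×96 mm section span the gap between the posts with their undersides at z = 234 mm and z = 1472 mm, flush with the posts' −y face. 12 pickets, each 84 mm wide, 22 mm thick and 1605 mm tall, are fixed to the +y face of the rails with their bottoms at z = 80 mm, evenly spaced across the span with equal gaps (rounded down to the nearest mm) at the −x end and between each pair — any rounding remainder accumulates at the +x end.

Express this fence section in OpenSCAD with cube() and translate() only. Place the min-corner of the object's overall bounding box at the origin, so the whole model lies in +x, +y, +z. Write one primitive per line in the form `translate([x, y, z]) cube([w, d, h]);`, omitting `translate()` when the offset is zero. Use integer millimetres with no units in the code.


cube([108, 108, 1687]);
translate([2120, 0, 0]) cube([108, 108, 1687]);
translate([108, 0, 234]) cube([2012, 108, 96]);
translate([108, 0, 1472]) cube([2012, 108, 96]);
translate([185, 108, 80]) cube([84, 22, 1605]);
translate([346, 108, 80]) cube([84, 22, 1605]);
translate([507, 108, 80]) cube([84, 22, 1605]);
translate([668, 108, 80]) cube([84, 22, 1605]);
translate([829, 108, 80]) cube([84, 22, 1605]);
translate([990, 108, 80]) cube([84, 22, 1605]);
translate([1151, 108, 80]) cube([84, 22, 1605]);
translate([1312, 108, 80]) cube([84, 22, 1605]);
translate([1473, 108, 80]) cube([84, 22, 1605]);
translate([1634, 108, 80]) cube([84, 22, 1605]);
translate([1795, 108, 80]) cube([84, 22, 1605]);
translate([1956, 108, 80]) cube([84, 22, 1605]);


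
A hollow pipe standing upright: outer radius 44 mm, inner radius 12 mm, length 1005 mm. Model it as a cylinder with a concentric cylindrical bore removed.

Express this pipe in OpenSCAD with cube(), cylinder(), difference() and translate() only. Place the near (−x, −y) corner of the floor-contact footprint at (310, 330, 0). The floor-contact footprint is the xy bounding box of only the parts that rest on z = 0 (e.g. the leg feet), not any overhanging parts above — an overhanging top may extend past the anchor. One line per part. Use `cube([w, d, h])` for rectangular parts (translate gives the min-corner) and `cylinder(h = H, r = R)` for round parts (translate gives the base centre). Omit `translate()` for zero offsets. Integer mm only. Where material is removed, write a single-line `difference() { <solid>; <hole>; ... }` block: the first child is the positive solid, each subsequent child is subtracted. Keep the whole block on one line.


difference() { translate([354, 374, 0]) cylinder(h = 1005, r = 44); translate([354, 374, 0]) cylinder(h = 1005, r = 12); }


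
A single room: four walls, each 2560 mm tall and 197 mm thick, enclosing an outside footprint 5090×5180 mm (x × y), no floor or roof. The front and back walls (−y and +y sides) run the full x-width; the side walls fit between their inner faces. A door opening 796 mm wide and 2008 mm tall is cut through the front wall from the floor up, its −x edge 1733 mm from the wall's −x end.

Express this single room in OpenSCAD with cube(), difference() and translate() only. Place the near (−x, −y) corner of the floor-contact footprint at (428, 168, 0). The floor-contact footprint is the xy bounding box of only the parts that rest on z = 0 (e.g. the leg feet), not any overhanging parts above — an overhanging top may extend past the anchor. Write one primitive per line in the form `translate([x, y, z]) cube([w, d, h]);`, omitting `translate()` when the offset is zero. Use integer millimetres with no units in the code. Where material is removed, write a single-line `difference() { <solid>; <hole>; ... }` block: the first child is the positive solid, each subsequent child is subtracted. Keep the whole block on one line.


difference() { translate([428, 168, 0]) cube([5090, 197, 2560]); translate([2161, 168, 0]) cube([796, 197, 2008]); }
translate([428, 5151, 0]) cube([5090, 197, 2560]);
translate([428, 365, 0]) cube([197, 4786, 2560]);
translate([5321, 365, 0]) cube([197, 4786, 2560]);


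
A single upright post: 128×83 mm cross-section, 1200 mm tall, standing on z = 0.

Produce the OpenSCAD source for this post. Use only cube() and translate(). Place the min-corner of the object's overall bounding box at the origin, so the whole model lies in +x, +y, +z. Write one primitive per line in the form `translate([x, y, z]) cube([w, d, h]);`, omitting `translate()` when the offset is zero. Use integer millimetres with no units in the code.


cube([128, 83, 1200]);


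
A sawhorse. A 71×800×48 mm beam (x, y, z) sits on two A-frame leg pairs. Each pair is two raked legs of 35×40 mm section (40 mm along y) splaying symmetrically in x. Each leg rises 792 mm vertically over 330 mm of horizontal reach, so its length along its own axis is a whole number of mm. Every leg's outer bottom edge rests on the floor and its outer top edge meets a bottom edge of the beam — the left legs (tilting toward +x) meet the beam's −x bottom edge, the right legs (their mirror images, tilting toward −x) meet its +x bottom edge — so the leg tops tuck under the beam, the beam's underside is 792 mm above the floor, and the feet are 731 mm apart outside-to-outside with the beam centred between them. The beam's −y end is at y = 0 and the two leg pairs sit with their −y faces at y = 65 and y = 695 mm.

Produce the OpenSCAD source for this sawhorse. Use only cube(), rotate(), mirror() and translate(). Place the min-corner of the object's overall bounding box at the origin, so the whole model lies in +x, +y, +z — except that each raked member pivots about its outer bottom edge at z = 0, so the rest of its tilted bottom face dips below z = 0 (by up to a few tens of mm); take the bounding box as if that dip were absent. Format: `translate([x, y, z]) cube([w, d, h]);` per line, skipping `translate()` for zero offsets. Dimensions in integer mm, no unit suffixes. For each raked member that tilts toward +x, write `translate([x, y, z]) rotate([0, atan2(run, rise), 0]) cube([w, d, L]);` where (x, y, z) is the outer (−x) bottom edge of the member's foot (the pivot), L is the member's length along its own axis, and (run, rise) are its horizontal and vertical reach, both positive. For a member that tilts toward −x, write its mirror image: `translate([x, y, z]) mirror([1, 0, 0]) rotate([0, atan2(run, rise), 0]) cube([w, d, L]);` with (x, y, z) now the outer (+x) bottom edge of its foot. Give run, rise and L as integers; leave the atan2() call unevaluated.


// leg length = √(330² + 792²) = 858
// right-leg outer foot x = 2·330 + 71 = 731
// beam min-corner = (330, 0, 792)
translate([330, 0, 792]) cube([71, 800, 48]);
translate([0, 65, 0]) rotate([0, atan2(330, 792), 0]) cube([35, 40, 858]);
translate([731, 65, 0]) mirror([1, 0, 0]) rotate([0, atan2(330, 792), 0]) cube([35, 40, 858]);
translate([0, 695, 0]) rotate([0, atan2(330, 792), 0]) cube([35, 40, 858]);
translate([731, 695, 0]) mirror([1, 0, 0]) rotate([0, atan2(330, 792), 0]) cube([35, 40, 858]);


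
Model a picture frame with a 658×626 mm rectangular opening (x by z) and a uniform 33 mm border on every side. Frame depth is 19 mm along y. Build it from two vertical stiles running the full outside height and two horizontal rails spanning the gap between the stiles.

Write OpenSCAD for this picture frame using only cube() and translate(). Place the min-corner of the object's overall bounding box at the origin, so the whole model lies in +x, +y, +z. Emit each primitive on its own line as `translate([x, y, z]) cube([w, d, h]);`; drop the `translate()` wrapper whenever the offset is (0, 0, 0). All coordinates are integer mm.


cube([33, 19, 692]);
translate([691, 0, 0]) cube([33, 19, 692]);
translate([33, 0, 0]) cube([658, 19, 33]);
translate([33, 0, 659]) cube([658, 19, 33]);


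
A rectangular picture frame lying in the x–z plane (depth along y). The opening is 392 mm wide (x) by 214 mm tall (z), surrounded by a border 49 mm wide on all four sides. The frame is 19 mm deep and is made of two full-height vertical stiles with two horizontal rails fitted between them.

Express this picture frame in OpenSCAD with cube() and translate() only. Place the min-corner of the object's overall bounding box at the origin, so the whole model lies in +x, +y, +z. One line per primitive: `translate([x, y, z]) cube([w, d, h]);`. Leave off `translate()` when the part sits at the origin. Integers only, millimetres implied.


cube([49, 19, 312]);
translate([441, 0, 0]) cube([49, 19, 312]);
translate([49, 0, 0]) cube([392, 19, 49]);
translate([49, 0, 263]) cube([392, 19, 49]);


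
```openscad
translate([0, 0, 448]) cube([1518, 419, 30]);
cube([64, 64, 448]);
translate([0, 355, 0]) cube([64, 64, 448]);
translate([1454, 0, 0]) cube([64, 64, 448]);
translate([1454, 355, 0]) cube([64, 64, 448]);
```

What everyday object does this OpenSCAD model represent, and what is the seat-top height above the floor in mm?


A bench. The seat-top height is 478 mm.

A long slab on four corner posts — a bench. The slab sits at z = 448 with thickness 30, so the top is 448 + 30 = 478 mm.


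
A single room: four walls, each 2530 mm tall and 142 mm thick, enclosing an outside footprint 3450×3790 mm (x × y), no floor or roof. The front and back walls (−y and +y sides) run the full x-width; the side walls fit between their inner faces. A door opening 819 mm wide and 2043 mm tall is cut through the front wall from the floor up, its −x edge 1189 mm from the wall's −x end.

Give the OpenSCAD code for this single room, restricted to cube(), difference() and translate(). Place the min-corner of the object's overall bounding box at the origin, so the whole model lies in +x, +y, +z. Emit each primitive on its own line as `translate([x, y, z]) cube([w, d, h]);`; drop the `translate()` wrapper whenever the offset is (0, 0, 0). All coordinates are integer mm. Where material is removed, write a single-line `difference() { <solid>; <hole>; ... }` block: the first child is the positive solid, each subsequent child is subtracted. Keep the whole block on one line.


difference() { cube([3450, 142, 2530]); translate([1189, 0, 0]) cube([819, 142, 2043]); }
translate([0, 3648, 0]) cube([3450, 142, 2530]);
translate([0, 142, 0]) cube([142, 3506, 2530]);
translate([3308, 142, 0]) cube([142, 3506, 2530]);


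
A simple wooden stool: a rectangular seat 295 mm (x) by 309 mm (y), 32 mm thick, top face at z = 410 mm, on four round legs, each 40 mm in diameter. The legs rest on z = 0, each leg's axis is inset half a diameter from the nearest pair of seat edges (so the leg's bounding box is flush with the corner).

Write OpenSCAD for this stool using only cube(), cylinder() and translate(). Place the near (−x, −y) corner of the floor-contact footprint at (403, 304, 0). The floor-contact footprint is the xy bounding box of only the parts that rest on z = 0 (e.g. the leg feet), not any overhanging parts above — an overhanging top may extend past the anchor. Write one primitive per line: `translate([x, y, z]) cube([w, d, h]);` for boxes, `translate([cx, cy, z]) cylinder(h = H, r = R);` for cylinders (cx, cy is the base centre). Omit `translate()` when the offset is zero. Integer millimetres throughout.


translate([403, 304, 378]) cube([295, 309, 32]);
translate([423, 324, 0]) cylinder(h = 378, r = 20);
translate([678, 324, 0]) cylinder(h = 378, r = 20);
translate([423, 593, 0]) cylinder(h = 378, r = 20);
translate([678, 593, 0]) cylinder(h = 378, r = 20);


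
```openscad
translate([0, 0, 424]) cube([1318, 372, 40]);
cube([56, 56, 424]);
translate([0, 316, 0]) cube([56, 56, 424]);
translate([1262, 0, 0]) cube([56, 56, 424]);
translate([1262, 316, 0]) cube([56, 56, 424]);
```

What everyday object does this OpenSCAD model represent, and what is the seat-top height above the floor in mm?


A bench. The seat-top height is 464 mm.

A long slab on four corner posts — a bench. The slab sits at z = 424 with thickness 40, so the top is 424 + 40 = 464 mm.


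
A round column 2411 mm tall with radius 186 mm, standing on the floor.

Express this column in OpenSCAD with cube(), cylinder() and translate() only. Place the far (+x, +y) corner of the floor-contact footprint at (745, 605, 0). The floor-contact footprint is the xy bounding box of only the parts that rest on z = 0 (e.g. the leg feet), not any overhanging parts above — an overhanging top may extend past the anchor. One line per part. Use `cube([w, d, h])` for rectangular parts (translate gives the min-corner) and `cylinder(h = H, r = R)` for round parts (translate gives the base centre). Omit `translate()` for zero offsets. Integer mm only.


translate([559, 419, 0]) cylinder(h = 2411, r = 186);


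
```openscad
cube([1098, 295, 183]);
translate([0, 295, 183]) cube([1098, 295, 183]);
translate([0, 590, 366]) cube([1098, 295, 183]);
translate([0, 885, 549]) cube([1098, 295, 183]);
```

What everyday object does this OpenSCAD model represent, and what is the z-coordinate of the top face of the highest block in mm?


A staircase. The total rise is 732 mm.

4 identical blocks, each offset up and back from the previous — a staircase. Each step is 183 mm tall and there are 4 of them, so the total rise is 4 × 183 = 732 mm.


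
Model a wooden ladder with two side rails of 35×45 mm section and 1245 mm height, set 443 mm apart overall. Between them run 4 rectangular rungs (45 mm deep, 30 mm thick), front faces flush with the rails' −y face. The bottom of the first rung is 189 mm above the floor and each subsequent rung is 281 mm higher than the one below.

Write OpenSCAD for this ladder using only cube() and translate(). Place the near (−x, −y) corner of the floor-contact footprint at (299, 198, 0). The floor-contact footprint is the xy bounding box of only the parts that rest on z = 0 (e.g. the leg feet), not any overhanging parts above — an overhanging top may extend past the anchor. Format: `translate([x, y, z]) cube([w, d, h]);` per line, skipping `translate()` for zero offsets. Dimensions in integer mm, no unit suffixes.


// rung span = 443 - 2*35 = 373
// rung[k] z = 189 + k*281
translate([299, 198, 0]) cube([35, 45, 1245]);
translate([707, 198, 0]) cube([35, 45, 1245]);
translate([334, 198, 189]) cube([373, 45, 30]);
translate([334, 198, 470]) cube([373, 45, 30]);
translate([334, 198, 751]) cube([373, 45, 30]);
translate([334, 198, 1032]) cube([373, 45, 30]);


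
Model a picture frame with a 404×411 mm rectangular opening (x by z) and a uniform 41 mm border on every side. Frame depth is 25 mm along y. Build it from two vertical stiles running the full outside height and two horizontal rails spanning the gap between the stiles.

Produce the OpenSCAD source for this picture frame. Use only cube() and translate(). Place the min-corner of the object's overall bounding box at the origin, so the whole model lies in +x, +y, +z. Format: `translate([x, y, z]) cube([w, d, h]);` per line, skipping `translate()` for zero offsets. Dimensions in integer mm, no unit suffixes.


cube([41, 25, 493]);
translate([445, 0, 0]) cube([41, 25, 493]);
translate([41, 0, 0]) cube([404, 25, 41]);
translate([41, 0, 452]) cube([404, 25, 41]);


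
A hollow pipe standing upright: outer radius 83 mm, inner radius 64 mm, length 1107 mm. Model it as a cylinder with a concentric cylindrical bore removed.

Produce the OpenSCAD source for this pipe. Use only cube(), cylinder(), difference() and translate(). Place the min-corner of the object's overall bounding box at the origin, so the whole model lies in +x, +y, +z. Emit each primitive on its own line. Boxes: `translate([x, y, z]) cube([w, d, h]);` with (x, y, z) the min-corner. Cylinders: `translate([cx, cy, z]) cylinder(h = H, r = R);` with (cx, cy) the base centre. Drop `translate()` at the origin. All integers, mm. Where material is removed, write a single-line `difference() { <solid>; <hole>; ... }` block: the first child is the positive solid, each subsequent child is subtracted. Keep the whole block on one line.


difference() { translate([83, 83, 0]) cylinder(h = 1107, r = 83); translate([83, 83, 0]) cylinder(h = 1107, r = 64); }


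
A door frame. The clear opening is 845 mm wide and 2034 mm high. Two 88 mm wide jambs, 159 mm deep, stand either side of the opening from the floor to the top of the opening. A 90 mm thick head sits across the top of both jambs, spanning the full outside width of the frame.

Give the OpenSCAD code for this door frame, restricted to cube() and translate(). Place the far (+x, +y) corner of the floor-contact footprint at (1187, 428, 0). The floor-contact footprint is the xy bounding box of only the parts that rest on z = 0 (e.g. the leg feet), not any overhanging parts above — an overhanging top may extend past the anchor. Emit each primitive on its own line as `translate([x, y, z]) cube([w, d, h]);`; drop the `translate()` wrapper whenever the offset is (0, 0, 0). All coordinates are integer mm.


translate([166, 269, 0]) cube([88, 159, 2034]);
translate([1099, 269, 0]) cube([88, 159, 2034]);
translate([166, 269, 2034]) cube([1021, 159, 90]);


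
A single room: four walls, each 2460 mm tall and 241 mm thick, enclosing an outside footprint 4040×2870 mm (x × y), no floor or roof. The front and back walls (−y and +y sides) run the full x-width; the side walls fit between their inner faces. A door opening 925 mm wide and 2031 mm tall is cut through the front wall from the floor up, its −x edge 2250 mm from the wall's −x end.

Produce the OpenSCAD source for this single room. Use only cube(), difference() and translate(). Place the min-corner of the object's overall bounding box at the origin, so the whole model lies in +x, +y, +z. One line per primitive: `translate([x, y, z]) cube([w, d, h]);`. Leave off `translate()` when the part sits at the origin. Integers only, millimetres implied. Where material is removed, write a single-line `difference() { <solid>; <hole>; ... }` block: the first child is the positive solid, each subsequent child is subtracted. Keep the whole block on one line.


difference() { cube([4040, 241, 2460]); translate([2250, 0, 0]) cube([925, 241, 2031]); }
translate([0, 2629, 0]) cube([4040, 241, 2460]);
translate([0, 241, 0]) cube([241, 2388, 2460]);
translate([3799, 241, 0]) cube([241, 2388, 2460]);


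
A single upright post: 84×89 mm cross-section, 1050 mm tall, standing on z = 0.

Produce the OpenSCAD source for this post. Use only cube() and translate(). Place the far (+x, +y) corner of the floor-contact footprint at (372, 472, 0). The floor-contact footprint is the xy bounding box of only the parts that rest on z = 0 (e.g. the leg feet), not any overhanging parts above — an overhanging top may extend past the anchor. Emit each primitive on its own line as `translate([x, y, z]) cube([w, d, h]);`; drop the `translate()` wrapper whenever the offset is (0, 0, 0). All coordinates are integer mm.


translate([288, 383, 0]) cube([84, 89, 1050]);


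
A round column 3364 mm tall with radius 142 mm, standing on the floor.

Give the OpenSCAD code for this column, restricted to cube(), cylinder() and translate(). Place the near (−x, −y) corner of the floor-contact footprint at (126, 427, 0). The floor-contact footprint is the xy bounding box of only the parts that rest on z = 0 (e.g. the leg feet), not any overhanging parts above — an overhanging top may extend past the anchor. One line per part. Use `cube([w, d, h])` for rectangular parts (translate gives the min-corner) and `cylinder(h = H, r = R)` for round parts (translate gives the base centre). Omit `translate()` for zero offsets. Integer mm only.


translate([268, 569, 0]) cylinder(h = 3364, r = 142);


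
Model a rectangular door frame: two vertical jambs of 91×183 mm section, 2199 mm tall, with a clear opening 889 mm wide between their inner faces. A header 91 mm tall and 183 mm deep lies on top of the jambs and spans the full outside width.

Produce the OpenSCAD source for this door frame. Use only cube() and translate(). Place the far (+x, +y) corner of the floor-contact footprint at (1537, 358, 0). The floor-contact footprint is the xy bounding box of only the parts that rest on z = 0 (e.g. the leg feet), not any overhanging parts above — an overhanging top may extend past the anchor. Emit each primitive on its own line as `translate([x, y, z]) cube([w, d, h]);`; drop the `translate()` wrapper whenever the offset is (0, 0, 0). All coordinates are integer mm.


translate([466, 175, 0]) cube([91, 183, 2199]);
translate([1446, 175, 0]) cube([91, 183, 2199]);
translate([466, 175, 2199]) cube([1071, 183, 91]);


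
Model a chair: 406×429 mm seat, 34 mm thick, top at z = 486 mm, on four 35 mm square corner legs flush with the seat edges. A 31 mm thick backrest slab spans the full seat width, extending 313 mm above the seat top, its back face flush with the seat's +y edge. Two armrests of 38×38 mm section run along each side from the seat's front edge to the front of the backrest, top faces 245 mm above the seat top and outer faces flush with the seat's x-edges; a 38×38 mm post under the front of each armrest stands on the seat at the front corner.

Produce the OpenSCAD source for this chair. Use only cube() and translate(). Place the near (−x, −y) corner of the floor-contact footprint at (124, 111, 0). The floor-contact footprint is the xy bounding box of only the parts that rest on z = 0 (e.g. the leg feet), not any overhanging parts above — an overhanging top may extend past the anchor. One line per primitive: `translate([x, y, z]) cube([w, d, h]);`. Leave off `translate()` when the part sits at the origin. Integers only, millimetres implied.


// leg_h = 486 - 34 = 452
// arm post h = 245 - 38 = 207
translate([124, 111, 452]) cube([406, 429, 34]);
translate([124, 111, 0]) cube([35, 35, 452]);
translate([495, 111, 0]) cube([35, 35, 452]);
translate([124, 505, 0]) cube([35, 35, 452]);
translate([495, 505, 0]) cube([35, 35, 452]);
translate([124, 509, 486]) cube([406, 31, 313]);
translate([124, 111, 693]) cube([38, 398, 38]);
translate([492, 111, 693]) cube([38, 398, 38]);
translate([124, 111, 486]) cube([38, 38, 207]);
translate([492, 111, 486]) cube([38, 38, 207]);
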